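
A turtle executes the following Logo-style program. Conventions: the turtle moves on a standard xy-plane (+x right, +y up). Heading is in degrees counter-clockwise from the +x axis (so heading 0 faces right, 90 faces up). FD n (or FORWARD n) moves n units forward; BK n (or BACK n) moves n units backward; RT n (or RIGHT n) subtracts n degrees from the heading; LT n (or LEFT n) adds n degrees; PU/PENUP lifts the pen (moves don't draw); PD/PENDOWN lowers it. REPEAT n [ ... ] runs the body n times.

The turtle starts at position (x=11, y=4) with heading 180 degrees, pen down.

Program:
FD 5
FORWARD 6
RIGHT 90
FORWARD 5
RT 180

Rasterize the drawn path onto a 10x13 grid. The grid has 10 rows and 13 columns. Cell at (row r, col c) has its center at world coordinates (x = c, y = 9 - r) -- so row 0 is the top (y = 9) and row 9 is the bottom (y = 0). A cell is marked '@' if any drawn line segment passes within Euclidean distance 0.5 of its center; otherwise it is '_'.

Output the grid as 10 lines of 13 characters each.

Segment 0: (11,4) -> (6,4)
Segment 1: (6,4) -> (0,4)
Segment 2: (0,4) -> (0,9)

Answer: @____________
@____________
@____________
@____________
@____________
@@@@@@@@@@@@_
_____________
_____________
_____________
_____________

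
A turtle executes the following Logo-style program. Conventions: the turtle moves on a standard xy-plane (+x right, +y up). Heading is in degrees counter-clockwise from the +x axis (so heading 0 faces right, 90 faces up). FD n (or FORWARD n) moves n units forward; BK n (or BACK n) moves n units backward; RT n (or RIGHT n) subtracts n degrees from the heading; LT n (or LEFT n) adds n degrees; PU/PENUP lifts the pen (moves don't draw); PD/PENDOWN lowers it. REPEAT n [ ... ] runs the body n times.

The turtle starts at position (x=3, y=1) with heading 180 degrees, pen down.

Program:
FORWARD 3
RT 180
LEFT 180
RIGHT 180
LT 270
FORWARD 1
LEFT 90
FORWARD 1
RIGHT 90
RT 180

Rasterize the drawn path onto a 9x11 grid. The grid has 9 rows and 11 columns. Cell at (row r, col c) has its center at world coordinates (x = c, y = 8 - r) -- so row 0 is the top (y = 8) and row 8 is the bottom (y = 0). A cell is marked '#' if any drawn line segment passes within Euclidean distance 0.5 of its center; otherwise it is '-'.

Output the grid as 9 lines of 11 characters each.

Answer: -----------
-----------
-----------
-----------
-----------
-----------
-----------
####-------
##---------

Derivation:
Segment 0: (3,1) -> (0,1)
Segment 1: (0,1) -> (-0,0)
Segment 2: (-0,0) -> (1,0)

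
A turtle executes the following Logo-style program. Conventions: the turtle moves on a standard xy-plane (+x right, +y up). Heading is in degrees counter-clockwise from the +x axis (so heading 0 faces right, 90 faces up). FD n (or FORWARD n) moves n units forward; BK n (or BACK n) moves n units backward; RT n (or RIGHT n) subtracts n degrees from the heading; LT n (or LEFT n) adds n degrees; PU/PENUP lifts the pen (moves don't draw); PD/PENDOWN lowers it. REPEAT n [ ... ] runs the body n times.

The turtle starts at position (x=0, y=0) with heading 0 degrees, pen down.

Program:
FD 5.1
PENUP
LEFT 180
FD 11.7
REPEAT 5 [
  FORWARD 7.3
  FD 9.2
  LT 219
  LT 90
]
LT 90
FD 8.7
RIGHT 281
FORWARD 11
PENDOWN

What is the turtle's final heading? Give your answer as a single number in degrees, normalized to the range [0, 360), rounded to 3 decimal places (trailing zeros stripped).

Executing turtle program step by step:
Start: pos=(0,0), heading=0, pen down
FD 5.1: (0,0) -> (5.1,0) [heading=0, draw]
PU: pen up
LT 180: heading 0 -> 180
FD 11.7: (5.1,0) -> (-6.6,0) [heading=180, move]
REPEAT 5 [
  -- iteration 1/5 --
  FD 7.3: (-6.6,0) -> (-13.9,0) [heading=180, move]
  FD 9.2: (-13.9,0) -> (-23.1,0) [heading=180, move]
  LT 219: heading 180 -> 39
  LT 90: heading 39 -> 129
  -- iteration 2/5 --
  FD 7.3: (-23.1,0) -> (-27.694,5.673) [heading=129, move]
  FD 9.2: (-27.694,5.673) -> (-33.484,12.823) [heading=129, move]
  LT 219: heading 129 -> 348
  LT 90: heading 348 -> 78
  -- iteration 3/5 --
  FD 7.3: (-33.484,12.823) -> (-31.966,19.963) [heading=78, move]
  FD 9.2: (-31.966,19.963) -> (-30.053,28.962) [heading=78, move]
  LT 219: heading 78 -> 297
  LT 90: heading 297 -> 27
  -- iteration 4/5 --
  FD 7.3: (-30.053,28.962) -> (-23.549,32.276) [heading=27, move]
  FD 9.2: (-23.549,32.276) -> (-15.352,36.453) [heading=27, move]
  LT 219: heading 27 -> 246
  LT 90: heading 246 -> 336
  -- iteration 5/5 --
  FD 7.3: (-15.352,36.453) -> (-8.683,33.484) [heading=336, move]
  FD 9.2: (-8.683,33.484) -> (-0.278,29.742) [heading=336, move]
  LT 219: heading 336 -> 195
  LT 90: heading 195 -> 285
]
LT 90: heading 285 -> 15
FD 8.7: (-0.278,29.742) -> (8.125,31.994) [heading=15, move]
RT 281: heading 15 -> 94
FD 11: (8.125,31.994) -> (7.358,42.967) [heading=94, move]
PD: pen down
Final: pos=(7.358,42.967), heading=94, 1 segment(s) drawn

Answer: 94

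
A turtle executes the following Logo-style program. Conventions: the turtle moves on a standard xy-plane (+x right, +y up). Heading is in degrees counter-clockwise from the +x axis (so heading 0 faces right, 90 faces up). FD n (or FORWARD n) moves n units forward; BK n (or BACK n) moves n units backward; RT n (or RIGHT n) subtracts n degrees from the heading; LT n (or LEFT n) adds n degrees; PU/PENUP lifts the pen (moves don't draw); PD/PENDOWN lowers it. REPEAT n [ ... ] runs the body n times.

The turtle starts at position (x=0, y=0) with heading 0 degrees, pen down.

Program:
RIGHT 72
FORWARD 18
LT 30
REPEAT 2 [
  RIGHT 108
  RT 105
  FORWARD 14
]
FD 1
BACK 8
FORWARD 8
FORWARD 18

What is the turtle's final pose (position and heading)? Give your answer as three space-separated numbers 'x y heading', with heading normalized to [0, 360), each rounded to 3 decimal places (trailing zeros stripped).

Executing turtle program step by step:
Start: pos=(0,0), heading=0, pen down
RT 72: heading 0 -> 288
FD 18: (0,0) -> (5.562,-17.119) [heading=288, draw]
LT 30: heading 288 -> 318
REPEAT 2 [
  -- iteration 1/2 --
  RT 108: heading 318 -> 210
  RT 105: heading 210 -> 105
  FD 14: (5.562,-17.119) -> (1.939,-3.596) [heading=105, draw]
  -- iteration 2/2 --
  RT 108: heading 105 -> 357
  RT 105: heading 357 -> 252
  FD 14: (1.939,-3.596) -> (-2.387,-16.911) [heading=252, draw]
]
FD 1: (-2.387,-16.911) -> (-2.696,-17.862) [heading=252, draw]
BK 8: (-2.696,-17.862) -> (-0.224,-10.253) [heading=252, draw]
FD 8: (-0.224,-10.253) -> (-2.696,-17.862) [heading=252, draw]
FD 18: (-2.696,-17.862) -> (-8.259,-34.981) [heading=252, draw]
Final: pos=(-8.259,-34.981), heading=252, 7 segment(s) drawn

Answer: -8.259 -34.981 252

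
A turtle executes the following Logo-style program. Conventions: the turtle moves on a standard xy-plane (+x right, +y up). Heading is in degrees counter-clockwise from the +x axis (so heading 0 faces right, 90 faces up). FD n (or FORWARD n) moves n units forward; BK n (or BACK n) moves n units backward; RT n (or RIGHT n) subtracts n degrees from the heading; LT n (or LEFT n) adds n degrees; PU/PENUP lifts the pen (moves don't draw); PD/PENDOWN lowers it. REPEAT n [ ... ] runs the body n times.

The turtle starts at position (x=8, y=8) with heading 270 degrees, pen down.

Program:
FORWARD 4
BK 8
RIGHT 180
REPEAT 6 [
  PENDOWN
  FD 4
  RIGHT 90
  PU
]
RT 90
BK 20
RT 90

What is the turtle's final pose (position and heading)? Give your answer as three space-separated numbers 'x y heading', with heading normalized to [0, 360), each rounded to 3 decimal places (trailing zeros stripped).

Answer: 32 16 90

Derivation:
Executing turtle program step by step:
Start: pos=(8,8), heading=270, pen down
FD 4: (8,8) -> (8,4) [heading=270, draw]
BK 8: (8,4) -> (8,12) [heading=270, draw]
RT 180: heading 270 -> 90
REPEAT 6 [
  -- iteration 1/6 --
  PD: pen down
  FD 4: (8,12) -> (8,16) [heading=90, draw]
  RT 90: heading 90 -> 0
  PU: pen up
  -- iteration 2/6 --
  PD: pen down
  FD 4: (8,16) -> (12,16) [heading=0, draw]
  RT 90: heading 0 -> 270
  PU: pen up
  -- iteration 3/6 --
  PD: pen down
  FD 4: (12,16) -> (12,12) [heading=270, draw]
  RT 90: heading 270 -> 180
  PU: pen up
  -- iteration 4/6 --
  PD: pen down
  FD 4: (12,12) -> (8,12) [heading=180, draw]
  RT 90: heading 180 -> 90
  PU: pen up
  -- iteration 5/6 --
  PD: pen down
  FD 4: (8,12) -> (8,16) [heading=90, draw]
  RT 90: heading 90 -> 0
  PU: pen up
  -- iteration 6/6 --
  PD: pen down
  FD 4: (8,16) -> (12,16) [heading=0, draw]
  RT 90: heading 0 -> 270
  PU: pen up
]
RT 90: heading 270 -> 180
BK 20: (12,16) -> (32,16) [heading=180, move]
RT 90: heading 180 -> 90
Final: pos=(32,16), heading=90, 8 segment(s) drawn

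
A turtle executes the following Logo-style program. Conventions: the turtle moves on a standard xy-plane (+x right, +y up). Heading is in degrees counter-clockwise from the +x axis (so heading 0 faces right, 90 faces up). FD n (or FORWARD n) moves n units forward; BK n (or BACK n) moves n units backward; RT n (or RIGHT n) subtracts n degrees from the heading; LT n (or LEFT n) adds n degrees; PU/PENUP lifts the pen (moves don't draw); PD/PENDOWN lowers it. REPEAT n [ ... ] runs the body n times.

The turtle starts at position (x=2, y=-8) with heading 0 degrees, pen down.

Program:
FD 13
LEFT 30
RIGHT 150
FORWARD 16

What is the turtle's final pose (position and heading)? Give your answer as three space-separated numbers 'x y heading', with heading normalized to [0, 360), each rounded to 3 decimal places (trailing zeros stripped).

Answer: 7 -21.856 240

Derivation:
Executing turtle program step by step:
Start: pos=(2,-8), heading=0, pen down
FD 13: (2,-8) -> (15,-8) [heading=0, draw]
LT 30: heading 0 -> 30
RT 150: heading 30 -> 240
FD 16: (15,-8) -> (7,-21.856) [heading=240, draw]
Final: pos=(7,-21.856), heading=240, 2 segment(s) drawn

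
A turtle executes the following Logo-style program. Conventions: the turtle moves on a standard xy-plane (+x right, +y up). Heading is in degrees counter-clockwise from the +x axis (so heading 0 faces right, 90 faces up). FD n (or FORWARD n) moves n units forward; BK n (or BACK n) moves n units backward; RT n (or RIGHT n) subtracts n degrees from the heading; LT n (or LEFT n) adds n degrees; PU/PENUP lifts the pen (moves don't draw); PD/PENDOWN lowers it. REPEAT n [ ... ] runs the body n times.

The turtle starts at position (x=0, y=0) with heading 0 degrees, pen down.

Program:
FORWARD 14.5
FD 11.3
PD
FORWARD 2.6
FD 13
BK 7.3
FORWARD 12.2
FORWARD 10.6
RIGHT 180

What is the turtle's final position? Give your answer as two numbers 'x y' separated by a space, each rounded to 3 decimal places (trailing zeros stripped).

Answer: 56.9 0

Derivation:
Executing turtle program step by step:
Start: pos=(0,0), heading=0, pen down
FD 14.5: (0,0) -> (14.5,0) [heading=0, draw]
FD 11.3: (14.5,0) -> (25.8,0) [heading=0, draw]
PD: pen down
FD 2.6: (25.8,0) -> (28.4,0) [heading=0, draw]
FD 13: (28.4,0) -> (41.4,0) [heading=0, draw]
BK 7.3: (41.4,0) -> (34.1,0) [heading=0, draw]
FD 12.2: (34.1,0) -> (46.3,0) [heading=0, draw]
FD 10.6: (46.3,0) -> (56.9,0) [heading=0, draw]
RT 180: heading 0 -> 180
Final: pos=(56.9,0), heading=180, 7 segment(s) drawn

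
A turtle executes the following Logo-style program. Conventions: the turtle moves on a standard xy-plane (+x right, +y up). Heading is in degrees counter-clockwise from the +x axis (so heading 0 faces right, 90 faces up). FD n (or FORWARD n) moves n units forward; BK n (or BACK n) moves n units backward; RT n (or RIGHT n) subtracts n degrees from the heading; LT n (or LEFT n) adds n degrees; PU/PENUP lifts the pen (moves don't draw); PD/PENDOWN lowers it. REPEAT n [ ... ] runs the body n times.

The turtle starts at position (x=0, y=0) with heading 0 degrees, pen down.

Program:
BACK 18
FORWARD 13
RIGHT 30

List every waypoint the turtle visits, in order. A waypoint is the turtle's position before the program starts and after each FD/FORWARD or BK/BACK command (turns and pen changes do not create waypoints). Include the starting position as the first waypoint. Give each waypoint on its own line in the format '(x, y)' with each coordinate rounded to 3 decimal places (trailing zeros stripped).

Executing turtle program step by step:
Start: pos=(0,0), heading=0, pen down
BK 18: (0,0) -> (-18,0) [heading=0, draw]
FD 13: (-18,0) -> (-5,0) [heading=0, draw]
RT 30: heading 0 -> 330
Final: pos=(-5,0), heading=330, 2 segment(s) drawn
Waypoints (3 total):
(0, 0)
(-18, 0)
(-5, 0)

Answer: (0, 0)
(-18, 0)
(-5, 0)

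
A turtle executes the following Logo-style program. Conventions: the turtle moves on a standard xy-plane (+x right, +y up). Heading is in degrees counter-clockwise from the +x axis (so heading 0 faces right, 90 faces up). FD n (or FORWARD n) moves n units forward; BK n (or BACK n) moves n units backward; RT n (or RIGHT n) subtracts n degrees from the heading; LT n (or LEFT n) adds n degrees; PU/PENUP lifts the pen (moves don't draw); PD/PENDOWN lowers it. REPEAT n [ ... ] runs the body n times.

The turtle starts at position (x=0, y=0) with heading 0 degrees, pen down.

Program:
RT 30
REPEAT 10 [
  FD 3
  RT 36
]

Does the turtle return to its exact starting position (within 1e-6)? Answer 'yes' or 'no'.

Executing turtle program step by step:
Start: pos=(0,0), heading=0, pen down
RT 30: heading 0 -> 330
REPEAT 10 [
  -- iteration 1/10 --
  FD 3: (0,0) -> (2.598,-1.5) [heading=330, draw]
  RT 36: heading 330 -> 294
  -- iteration 2/10 --
  FD 3: (2.598,-1.5) -> (3.818,-4.241) [heading=294, draw]
  RT 36: heading 294 -> 258
  -- iteration 3/10 --
  FD 3: (3.818,-4.241) -> (3.195,-7.175) [heading=258, draw]
  RT 36: heading 258 -> 222
  -- iteration 4/10 --
  FD 3: (3.195,-7.175) -> (0.965,-9.182) [heading=222, draw]
  RT 36: heading 222 -> 186
  -- iteration 5/10 --
  FD 3: (0.965,-9.182) -> (-2.018,-9.496) [heading=186, draw]
  RT 36: heading 186 -> 150
  -- iteration 6/10 --
  FD 3: (-2.018,-9.496) -> (-4.617,-7.996) [heading=150, draw]
  RT 36: heading 150 -> 114
  -- iteration 7/10 --
  FD 3: (-4.617,-7.996) -> (-5.837,-5.255) [heading=114, draw]
  RT 36: heading 114 -> 78
  -- iteration 8/10 --
  FD 3: (-5.837,-5.255) -> (-5.213,-2.321) [heading=78, draw]
  RT 36: heading 78 -> 42
  -- iteration 9/10 --
  FD 3: (-5.213,-2.321) -> (-2.984,-0.314) [heading=42, draw]
  RT 36: heading 42 -> 6
  -- iteration 10/10 --
  FD 3: (-2.984,-0.314) -> (0,0) [heading=6, draw]
  RT 36: heading 6 -> 330
]
Final: pos=(0,0), heading=330, 10 segment(s) drawn

Start position: (0, 0)
Final position: (0, 0)
Distance = 0; < 1e-6 -> CLOSED

Answer: yes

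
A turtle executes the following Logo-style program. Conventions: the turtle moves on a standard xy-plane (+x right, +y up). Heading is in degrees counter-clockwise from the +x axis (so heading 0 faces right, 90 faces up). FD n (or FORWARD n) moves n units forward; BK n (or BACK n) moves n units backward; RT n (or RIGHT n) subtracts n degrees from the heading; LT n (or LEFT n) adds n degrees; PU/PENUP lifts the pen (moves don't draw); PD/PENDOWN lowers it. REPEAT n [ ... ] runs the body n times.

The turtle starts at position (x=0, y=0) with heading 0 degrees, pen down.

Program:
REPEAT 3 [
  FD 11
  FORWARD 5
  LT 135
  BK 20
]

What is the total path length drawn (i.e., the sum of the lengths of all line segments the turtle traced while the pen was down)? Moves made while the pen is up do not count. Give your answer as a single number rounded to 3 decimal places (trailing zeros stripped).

Executing turtle program step by step:
Start: pos=(0,0), heading=0, pen down
REPEAT 3 [
  -- iteration 1/3 --
  FD 11: (0,0) -> (11,0) [heading=0, draw]
  FD 5: (11,0) -> (16,0) [heading=0, draw]
  LT 135: heading 0 -> 135
  BK 20: (16,0) -> (30.142,-14.142) [heading=135, draw]
  -- iteration 2/3 --
  FD 11: (30.142,-14.142) -> (22.364,-6.364) [heading=135, draw]
  FD 5: (22.364,-6.364) -> (18.828,-2.828) [heading=135, draw]
  LT 135: heading 135 -> 270
  BK 20: (18.828,-2.828) -> (18.828,17.172) [heading=270, draw]
  -- iteration 3/3 --
  FD 11: (18.828,17.172) -> (18.828,6.172) [heading=270, draw]
  FD 5: (18.828,6.172) -> (18.828,1.172) [heading=270, draw]
  LT 135: heading 270 -> 45
  BK 20: (18.828,1.172) -> (4.686,-12.971) [heading=45, draw]
]
Final: pos=(4.686,-12.971), heading=45, 9 segment(s) drawn

Segment lengths:
  seg 1: (0,0) -> (11,0), length = 11
  seg 2: (11,0) -> (16,0), length = 5
  seg 3: (16,0) -> (30.142,-14.142), length = 20
  seg 4: (30.142,-14.142) -> (22.364,-6.364), length = 11
  seg 5: (22.364,-6.364) -> (18.828,-2.828), length = 5
  seg 6: (18.828,-2.828) -> (18.828,17.172), length = 20
  seg 7: (18.828,17.172) -> (18.828,6.172), length = 11
  seg 8: (18.828,6.172) -> (18.828,1.172), length = 5
  seg 9: (18.828,1.172) -> (4.686,-12.971), length = 20
Total = 108

Answer: 108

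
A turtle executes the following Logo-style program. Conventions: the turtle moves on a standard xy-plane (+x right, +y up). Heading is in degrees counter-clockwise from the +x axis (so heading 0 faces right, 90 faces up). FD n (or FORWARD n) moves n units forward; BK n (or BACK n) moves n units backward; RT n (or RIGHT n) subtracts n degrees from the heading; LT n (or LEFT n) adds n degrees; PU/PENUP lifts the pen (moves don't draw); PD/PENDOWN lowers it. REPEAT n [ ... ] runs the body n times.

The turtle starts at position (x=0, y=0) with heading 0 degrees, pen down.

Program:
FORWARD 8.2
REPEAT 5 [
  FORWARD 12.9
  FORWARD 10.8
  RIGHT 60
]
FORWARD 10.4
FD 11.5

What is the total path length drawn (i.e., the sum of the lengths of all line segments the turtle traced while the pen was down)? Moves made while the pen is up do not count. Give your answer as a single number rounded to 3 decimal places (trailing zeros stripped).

Executing turtle program step by step:
Start: pos=(0,0), heading=0, pen down
FD 8.2: (0,0) -> (8.2,0) [heading=0, draw]
REPEAT 5 [
  -- iteration 1/5 --
  FD 12.9: (8.2,0) -> (21.1,0) [heading=0, draw]
  FD 10.8: (21.1,0) -> (31.9,0) [heading=0, draw]
  RT 60: heading 0 -> 300
  -- iteration 2/5 --
  FD 12.9: (31.9,0) -> (38.35,-11.172) [heading=300, draw]
  FD 10.8: (38.35,-11.172) -> (43.75,-20.525) [heading=300, draw]
  RT 60: heading 300 -> 240
  -- iteration 3/5 --
  FD 12.9: (43.75,-20.525) -> (37.3,-31.697) [heading=240, draw]
  FD 10.8: (37.3,-31.697) -> (31.9,-41.05) [heading=240, draw]
  RT 60: heading 240 -> 180
  -- iteration 4/5 --
  FD 12.9: (31.9,-41.05) -> (19,-41.05) [heading=180, draw]
  FD 10.8: (19,-41.05) -> (8.2,-41.05) [heading=180, draw]
  RT 60: heading 180 -> 120
  -- iteration 5/5 --
  FD 12.9: (8.2,-41.05) -> (1.75,-29.878) [heading=120, draw]
  FD 10.8: (1.75,-29.878) -> (-3.65,-20.525) [heading=120, draw]
  RT 60: heading 120 -> 60
]
FD 10.4: (-3.65,-20.525) -> (1.55,-11.518) [heading=60, draw]
FD 11.5: (1.55,-11.518) -> (7.3,-1.559) [heading=60, draw]
Final: pos=(7.3,-1.559), heading=60, 13 segment(s) drawn

Segment lengths:
  seg 1: (0,0) -> (8.2,0), length = 8.2
  seg 2: (8.2,0) -> (21.1,0), length = 12.9
  seg 3: (21.1,0) -> (31.9,0), length = 10.8
  seg 4: (31.9,0) -> (38.35,-11.172), length = 12.9
  seg 5: (38.35,-11.172) -> (43.75,-20.525), length = 10.8
  seg 6: (43.75,-20.525) -> (37.3,-31.697), length = 12.9
  seg 7: (37.3,-31.697) -> (31.9,-41.05), length = 10.8
  seg 8: (31.9,-41.05) -> (19,-41.05), length = 12.9
  seg 9: (19,-41.05) -> (8.2,-41.05), length = 10.8
  seg 10: (8.2,-41.05) -> (1.75,-29.878), length = 12.9
  seg 11: (1.75,-29.878) -> (-3.65,-20.525), length = 10.8
  seg 12: (-3.65,-20.525) -> (1.55,-11.518), length = 10.4
  seg 13: (1.55,-11.518) -> (7.3,-1.559), length = 11.5
Total = 148.6

Answer: 148.6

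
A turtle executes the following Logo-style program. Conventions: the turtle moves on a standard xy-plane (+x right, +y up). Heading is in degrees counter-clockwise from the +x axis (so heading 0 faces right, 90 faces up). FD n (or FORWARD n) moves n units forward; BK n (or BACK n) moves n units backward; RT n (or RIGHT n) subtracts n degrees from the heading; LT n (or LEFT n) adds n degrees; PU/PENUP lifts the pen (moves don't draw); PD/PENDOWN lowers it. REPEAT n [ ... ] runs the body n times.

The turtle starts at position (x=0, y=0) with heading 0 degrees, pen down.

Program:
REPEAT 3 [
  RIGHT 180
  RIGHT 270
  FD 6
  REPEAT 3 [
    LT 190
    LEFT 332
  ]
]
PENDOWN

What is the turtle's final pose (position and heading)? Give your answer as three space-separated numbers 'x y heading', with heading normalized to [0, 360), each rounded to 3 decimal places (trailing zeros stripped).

Executing turtle program step by step:
Start: pos=(0,0), heading=0, pen down
REPEAT 3 [
  -- iteration 1/3 --
  RT 180: heading 0 -> 180
  RT 270: heading 180 -> 270
  FD 6: (0,0) -> (0,-6) [heading=270, draw]
  REPEAT 3 [
    -- iteration 1/3 --
    LT 190: heading 270 -> 100
    LT 332: heading 100 -> 72
    -- iteration 2/3 --
    LT 190: heading 72 -> 262
    LT 332: heading 262 -> 234
    -- iteration 3/3 --
    LT 190: heading 234 -> 64
    LT 332: heading 64 -> 36
  ]
  -- iteration 2/3 --
  RT 180: heading 36 -> 216
  RT 270: heading 216 -> 306
  FD 6: (0,-6) -> (3.527,-10.854) [heading=306, draw]
  REPEAT 3 [
    -- iteration 1/3 --
    LT 190: heading 306 -> 136
    LT 332: heading 136 -> 108
    -- iteration 2/3 --
    LT 190: heading 108 -> 298
    LT 332: heading 298 -> 270
    -- iteration 3/3 --
    LT 190: heading 270 -> 100
    LT 332: heading 100 -> 72
  ]
  -- iteration 3/3 --
  RT 180: heading 72 -> 252
  RT 270: heading 252 -> 342
  FD 6: (3.527,-10.854) -> (9.233,-12.708) [heading=342, draw]
  REPEAT 3 [
    -- iteration 1/3 --
    LT 190: heading 342 -> 172
    LT 332: heading 172 -> 144
    -- iteration 2/3 --
    LT 190: heading 144 -> 334
    LT 332: heading 334 -> 306
    -- iteration 3/3 --
    LT 190: heading 306 -> 136
    LT 332: heading 136 -> 108
  ]
]
PD: pen down
Final: pos=(9.233,-12.708), heading=108, 3 segment(s) drawn

Answer: 9.233 -12.708 108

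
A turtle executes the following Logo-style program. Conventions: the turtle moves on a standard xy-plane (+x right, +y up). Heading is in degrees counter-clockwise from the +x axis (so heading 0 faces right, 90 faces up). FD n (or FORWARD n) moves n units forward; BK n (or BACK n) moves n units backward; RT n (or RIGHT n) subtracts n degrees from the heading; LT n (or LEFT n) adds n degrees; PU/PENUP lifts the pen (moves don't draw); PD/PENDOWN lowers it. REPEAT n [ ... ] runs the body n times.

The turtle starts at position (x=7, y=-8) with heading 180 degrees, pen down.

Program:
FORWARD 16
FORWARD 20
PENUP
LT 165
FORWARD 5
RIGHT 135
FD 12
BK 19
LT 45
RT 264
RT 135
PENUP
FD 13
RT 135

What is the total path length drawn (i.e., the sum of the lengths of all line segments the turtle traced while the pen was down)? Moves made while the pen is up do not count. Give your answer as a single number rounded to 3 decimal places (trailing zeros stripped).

Answer: 36

Derivation:
Executing turtle program step by step:
Start: pos=(7,-8), heading=180, pen down
FD 16: (7,-8) -> (-9,-8) [heading=180, draw]
FD 20: (-9,-8) -> (-29,-8) [heading=180, draw]
PU: pen up
LT 165: heading 180 -> 345
FD 5: (-29,-8) -> (-24.17,-9.294) [heading=345, move]
RT 135: heading 345 -> 210
FD 12: (-24.17,-9.294) -> (-34.563,-15.294) [heading=210, move]
BK 19: (-34.563,-15.294) -> (-18.108,-5.794) [heading=210, move]
LT 45: heading 210 -> 255
RT 264: heading 255 -> 351
RT 135: heading 351 -> 216
PU: pen up
FD 13: (-18.108,-5.794) -> (-28.625,-13.435) [heading=216, move]
RT 135: heading 216 -> 81
Final: pos=(-28.625,-13.435), heading=81, 2 segment(s) drawn

Segment lengths:
  seg 1: (7,-8) -> (-9,-8), length = 16
  seg 2: (-9,-8) -> (-29,-8), length = 20
Total = 36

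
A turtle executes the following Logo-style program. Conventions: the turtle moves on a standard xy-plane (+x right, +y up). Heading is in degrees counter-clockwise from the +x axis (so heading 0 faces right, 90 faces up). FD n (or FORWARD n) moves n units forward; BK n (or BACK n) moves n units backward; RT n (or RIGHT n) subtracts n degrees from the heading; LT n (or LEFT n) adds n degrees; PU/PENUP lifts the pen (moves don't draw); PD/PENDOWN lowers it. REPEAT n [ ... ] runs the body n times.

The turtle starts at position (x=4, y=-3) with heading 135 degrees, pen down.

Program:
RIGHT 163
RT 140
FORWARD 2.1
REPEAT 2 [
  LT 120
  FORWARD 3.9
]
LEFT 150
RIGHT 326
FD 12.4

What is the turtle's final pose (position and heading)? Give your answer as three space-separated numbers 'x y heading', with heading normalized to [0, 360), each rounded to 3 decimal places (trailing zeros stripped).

Answer: 2.761 -14.657 256

Derivation:
Executing turtle program step by step:
Start: pos=(4,-3), heading=135, pen down
RT 163: heading 135 -> 332
RT 140: heading 332 -> 192
FD 2.1: (4,-3) -> (1.946,-3.437) [heading=192, draw]
REPEAT 2 [
  -- iteration 1/2 --
  LT 120: heading 192 -> 312
  FD 3.9: (1.946,-3.437) -> (4.555,-6.335) [heading=312, draw]
  -- iteration 2/2 --
  LT 120: heading 312 -> 72
  FD 3.9: (4.555,-6.335) -> (5.761,-2.626) [heading=72, draw]
]
LT 150: heading 72 -> 222
RT 326: heading 222 -> 256
FD 12.4: (5.761,-2.626) -> (2.761,-14.657) [heading=256, draw]
Final: pos=(2.761,-14.657), heading=256, 4 segment(s) drawn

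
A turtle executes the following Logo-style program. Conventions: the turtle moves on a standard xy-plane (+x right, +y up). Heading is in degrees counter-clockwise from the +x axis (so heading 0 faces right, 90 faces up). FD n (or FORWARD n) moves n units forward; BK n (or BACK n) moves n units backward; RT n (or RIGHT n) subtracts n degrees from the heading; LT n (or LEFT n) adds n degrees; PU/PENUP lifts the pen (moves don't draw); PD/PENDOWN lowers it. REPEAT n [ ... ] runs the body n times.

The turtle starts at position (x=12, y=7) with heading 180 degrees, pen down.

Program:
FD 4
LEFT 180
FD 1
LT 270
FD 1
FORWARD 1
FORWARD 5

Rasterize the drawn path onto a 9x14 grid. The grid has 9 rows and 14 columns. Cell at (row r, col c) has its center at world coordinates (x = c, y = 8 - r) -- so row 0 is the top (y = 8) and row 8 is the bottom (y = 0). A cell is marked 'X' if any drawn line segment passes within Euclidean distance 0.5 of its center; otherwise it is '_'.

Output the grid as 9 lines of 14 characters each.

Segment 0: (12,7) -> (8,7)
Segment 1: (8,7) -> (9,7)
Segment 2: (9,7) -> (9,6)
Segment 3: (9,6) -> (9,5)
Segment 4: (9,5) -> (9,0)

Answer: ______________
________XXXXX_
_________X____
_________X____
_________X____
_________X____
_________X____
_________X____
_________X____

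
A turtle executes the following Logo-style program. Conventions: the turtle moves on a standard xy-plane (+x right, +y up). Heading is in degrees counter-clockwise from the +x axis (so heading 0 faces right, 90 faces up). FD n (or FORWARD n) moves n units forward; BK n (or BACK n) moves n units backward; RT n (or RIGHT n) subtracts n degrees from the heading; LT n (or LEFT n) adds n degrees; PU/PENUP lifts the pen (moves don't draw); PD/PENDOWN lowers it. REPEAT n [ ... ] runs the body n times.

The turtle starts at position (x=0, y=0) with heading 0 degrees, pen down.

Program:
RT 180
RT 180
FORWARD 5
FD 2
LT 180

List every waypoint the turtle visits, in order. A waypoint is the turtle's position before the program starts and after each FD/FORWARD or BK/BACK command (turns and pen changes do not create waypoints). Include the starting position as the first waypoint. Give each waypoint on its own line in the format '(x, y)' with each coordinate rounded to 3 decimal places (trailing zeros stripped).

Executing turtle program step by step:
Start: pos=(0,0), heading=0, pen down
RT 180: heading 0 -> 180
RT 180: heading 180 -> 0
FD 5: (0,0) -> (5,0) [heading=0, draw]
FD 2: (5,0) -> (7,0) [heading=0, draw]
LT 180: heading 0 -> 180
Final: pos=(7,0), heading=180, 2 segment(s) drawn
Waypoints (3 total):
(0, 0)
(5, 0)
(7, 0)

Answer: (0, 0)
(5, 0)
(7, 0)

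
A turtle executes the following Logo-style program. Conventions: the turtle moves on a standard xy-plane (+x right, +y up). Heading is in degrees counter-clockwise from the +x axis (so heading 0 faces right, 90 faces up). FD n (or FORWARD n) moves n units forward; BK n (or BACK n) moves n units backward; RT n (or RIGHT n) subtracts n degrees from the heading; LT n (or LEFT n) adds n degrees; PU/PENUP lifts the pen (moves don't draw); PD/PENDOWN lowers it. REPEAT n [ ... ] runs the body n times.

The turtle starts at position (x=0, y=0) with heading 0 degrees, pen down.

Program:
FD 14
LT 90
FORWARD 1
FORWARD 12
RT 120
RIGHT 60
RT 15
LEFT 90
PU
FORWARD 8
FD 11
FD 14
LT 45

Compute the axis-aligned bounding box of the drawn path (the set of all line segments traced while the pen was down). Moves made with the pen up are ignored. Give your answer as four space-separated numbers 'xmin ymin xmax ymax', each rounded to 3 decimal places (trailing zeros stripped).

Executing turtle program step by step:
Start: pos=(0,0), heading=0, pen down
FD 14: (0,0) -> (14,0) [heading=0, draw]
LT 90: heading 0 -> 90
FD 1: (14,0) -> (14,1) [heading=90, draw]
FD 12: (14,1) -> (14,13) [heading=90, draw]
RT 120: heading 90 -> 330
RT 60: heading 330 -> 270
RT 15: heading 270 -> 255
LT 90: heading 255 -> 345
PU: pen up
FD 8: (14,13) -> (21.727,10.929) [heading=345, move]
FD 11: (21.727,10.929) -> (32.353,8.082) [heading=345, move]
FD 14: (32.353,8.082) -> (45.876,4.459) [heading=345, move]
LT 45: heading 345 -> 30
Final: pos=(45.876,4.459), heading=30, 3 segment(s) drawn

Segment endpoints: x in {0, 14}, y in {0, 1, 13}
xmin=0, ymin=0, xmax=14, ymax=13

Answer: 0 0 14 13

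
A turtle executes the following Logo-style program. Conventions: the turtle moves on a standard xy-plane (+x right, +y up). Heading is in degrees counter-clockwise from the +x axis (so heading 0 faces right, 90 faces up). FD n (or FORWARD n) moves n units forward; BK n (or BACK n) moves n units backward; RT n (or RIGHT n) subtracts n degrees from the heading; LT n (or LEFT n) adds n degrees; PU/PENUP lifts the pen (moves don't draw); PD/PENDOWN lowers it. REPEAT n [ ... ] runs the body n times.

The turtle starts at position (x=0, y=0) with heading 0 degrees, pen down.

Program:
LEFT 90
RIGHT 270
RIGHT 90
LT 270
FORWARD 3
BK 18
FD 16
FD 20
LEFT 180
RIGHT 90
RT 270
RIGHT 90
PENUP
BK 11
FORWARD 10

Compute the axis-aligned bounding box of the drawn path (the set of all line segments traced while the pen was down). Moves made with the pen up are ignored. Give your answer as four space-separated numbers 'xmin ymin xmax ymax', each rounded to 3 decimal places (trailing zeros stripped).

Executing turtle program step by step:
Start: pos=(0,0), heading=0, pen down
LT 90: heading 0 -> 90
RT 270: heading 90 -> 180
RT 90: heading 180 -> 90
LT 270: heading 90 -> 0
FD 3: (0,0) -> (3,0) [heading=0, draw]
BK 18: (3,0) -> (-15,0) [heading=0, draw]
FD 16: (-15,0) -> (1,0) [heading=0, draw]
FD 20: (1,0) -> (21,0) [heading=0, draw]
LT 180: heading 0 -> 180
RT 90: heading 180 -> 90
RT 270: heading 90 -> 180
RT 90: heading 180 -> 90
PU: pen up
BK 11: (21,0) -> (21,-11) [heading=90, move]
FD 10: (21,-11) -> (21,-1) [heading=90, move]
Final: pos=(21,-1), heading=90, 4 segment(s) drawn

Segment endpoints: x in {-15, 0, 1, 3, 21}, y in {0}
xmin=-15, ymin=0, xmax=21, ymax=0

Answer: -15 0 21 0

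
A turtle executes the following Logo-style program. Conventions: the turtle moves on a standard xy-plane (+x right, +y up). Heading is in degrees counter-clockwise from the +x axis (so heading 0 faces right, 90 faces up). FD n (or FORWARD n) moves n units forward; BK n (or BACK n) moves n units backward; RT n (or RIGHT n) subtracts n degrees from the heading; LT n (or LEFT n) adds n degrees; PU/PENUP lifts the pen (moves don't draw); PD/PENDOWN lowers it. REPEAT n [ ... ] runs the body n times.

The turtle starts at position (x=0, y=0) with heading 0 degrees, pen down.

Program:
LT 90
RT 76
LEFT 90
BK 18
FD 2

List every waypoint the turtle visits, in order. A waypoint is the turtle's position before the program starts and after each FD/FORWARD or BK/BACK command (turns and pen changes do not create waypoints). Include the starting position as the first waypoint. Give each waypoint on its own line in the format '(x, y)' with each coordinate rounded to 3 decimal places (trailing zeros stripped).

Executing turtle program step by step:
Start: pos=(0,0), heading=0, pen down
LT 90: heading 0 -> 90
RT 76: heading 90 -> 14
LT 90: heading 14 -> 104
BK 18: (0,0) -> (4.355,-17.465) [heading=104, draw]
FD 2: (4.355,-17.465) -> (3.871,-15.525) [heading=104, draw]
Final: pos=(3.871,-15.525), heading=104, 2 segment(s) drawn
Waypoints (3 total):
(0, 0)
(4.355, -17.465)
(3.871, -15.525)

Answer: (0, 0)
(4.355, -17.465)
(3.871, -15.525)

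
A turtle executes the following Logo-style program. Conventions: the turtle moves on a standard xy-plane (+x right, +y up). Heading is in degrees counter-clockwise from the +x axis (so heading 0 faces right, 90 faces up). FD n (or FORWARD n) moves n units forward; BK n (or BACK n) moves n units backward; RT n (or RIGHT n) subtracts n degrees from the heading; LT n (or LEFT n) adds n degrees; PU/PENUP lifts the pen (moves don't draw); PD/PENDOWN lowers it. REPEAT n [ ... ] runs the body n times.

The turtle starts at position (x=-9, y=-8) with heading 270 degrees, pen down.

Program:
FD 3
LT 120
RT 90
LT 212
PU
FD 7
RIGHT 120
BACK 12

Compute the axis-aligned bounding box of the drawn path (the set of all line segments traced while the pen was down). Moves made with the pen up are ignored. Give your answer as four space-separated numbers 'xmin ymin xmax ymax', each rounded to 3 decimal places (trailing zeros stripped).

Answer: -9 -11 -9 -8

Derivation:
Executing turtle program step by step:
Start: pos=(-9,-8), heading=270, pen down
FD 3: (-9,-8) -> (-9,-11) [heading=270, draw]
LT 120: heading 270 -> 30
RT 90: heading 30 -> 300
LT 212: heading 300 -> 152
PU: pen up
FD 7: (-9,-11) -> (-15.181,-7.714) [heading=152, move]
RT 120: heading 152 -> 32
BK 12: (-15.181,-7.714) -> (-25.357,-14.073) [heading=32, move]
Final: pos=(-25.357,-14.073), heading=32, 1 segment(s) drawn

Segment endpoints: x in {-9}, y in {-11, -8}
xmin=-9, ymin=-11, xmax=-9, ymax=-8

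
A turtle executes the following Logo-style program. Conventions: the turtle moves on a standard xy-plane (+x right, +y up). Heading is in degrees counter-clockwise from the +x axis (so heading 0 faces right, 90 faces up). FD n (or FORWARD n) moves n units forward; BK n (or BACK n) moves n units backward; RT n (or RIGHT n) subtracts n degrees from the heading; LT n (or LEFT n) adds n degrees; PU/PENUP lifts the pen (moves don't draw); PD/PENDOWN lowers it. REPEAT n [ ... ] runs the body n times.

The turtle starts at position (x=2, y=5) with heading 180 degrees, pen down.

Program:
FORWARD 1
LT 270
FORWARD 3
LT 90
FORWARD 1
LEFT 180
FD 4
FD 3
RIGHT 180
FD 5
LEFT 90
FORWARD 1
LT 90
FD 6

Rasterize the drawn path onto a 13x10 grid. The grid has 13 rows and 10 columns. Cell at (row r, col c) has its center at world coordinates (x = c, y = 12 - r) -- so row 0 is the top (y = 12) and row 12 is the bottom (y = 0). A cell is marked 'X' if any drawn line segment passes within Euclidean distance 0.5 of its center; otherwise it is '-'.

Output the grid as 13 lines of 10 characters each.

Segment 0: (2,5) -> (1,5)
Segment 1: (1,5) -> (1,8)
Segment 2: (1,8) -> (0,8)
Segment 3: (0,8) -> (4,8)
Segment 4: (4,8) -> (7,8)
Segment 5: (7,8) -> (2,8)
Segment 6: (2,8) -> (2,7)
Segment 7: (2,7) -> (8,7)

Answer: ----------
----------
----------
----------
XXXXXXXX--
-XXXXXXXX-
-X--------
-XX-------
----------
----------
----------
----------
----------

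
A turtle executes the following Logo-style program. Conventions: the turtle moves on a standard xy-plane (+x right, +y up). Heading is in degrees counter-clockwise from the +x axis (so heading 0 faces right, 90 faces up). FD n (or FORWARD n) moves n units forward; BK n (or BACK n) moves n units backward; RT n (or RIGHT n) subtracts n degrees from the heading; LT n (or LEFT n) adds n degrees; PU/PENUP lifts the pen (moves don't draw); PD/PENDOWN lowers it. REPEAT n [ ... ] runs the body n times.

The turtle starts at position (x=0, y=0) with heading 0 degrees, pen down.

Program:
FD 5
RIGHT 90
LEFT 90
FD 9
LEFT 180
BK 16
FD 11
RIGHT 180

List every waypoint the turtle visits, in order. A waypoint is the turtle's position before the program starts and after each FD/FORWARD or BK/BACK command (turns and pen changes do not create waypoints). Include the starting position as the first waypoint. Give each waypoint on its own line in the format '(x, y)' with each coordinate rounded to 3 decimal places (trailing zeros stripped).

Answer: (0, 0)
(5, 0)
(14, 0)
(30, 0)
(19, 0)

Derivation:
Executing turtle program step by step:
Start: pos=(0,0), heading=0, pen down
FD 5: (0,0) -> (5,0) [heading=0, draw]
RT 90: heading 0 -> 270
LT 90: heading 270 -> 0
FD 9: (5,0) -> (14,0) [heading=0, draw]
LT 180: heading 0 -> 180
BK 16: (14,0) -> (30,0) [heading=180, draw]
FD 11: (30,0) -> (19,0) [heading=180, draw]
RT 180: heading 180 -> 0
Final: pos=(19,0), heading=0, 4 segment(s) drawn
Waypoints (5 total):
(0, 0)
(5, 0)
(14, 0)
(30, 0)
(19, 0)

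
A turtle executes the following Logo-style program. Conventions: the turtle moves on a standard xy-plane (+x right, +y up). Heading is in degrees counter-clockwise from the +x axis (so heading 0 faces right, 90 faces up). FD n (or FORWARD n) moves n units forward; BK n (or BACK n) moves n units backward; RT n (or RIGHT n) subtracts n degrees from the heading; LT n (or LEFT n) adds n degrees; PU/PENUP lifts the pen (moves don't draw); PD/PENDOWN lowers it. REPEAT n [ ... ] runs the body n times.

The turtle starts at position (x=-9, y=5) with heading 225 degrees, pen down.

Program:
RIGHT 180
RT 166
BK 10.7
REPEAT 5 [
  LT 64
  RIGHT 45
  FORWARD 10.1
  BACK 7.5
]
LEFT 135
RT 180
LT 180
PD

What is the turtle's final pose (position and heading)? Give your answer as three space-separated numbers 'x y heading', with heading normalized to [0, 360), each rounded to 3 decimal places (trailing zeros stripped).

Answer: 1.602 3.733 109

Derivation:
Executing turtle program step by step:
Start: pos=(-9,5), heading=225, pen down
RT 180: heading 225 -> 45
RT 166: heading 45 -> 239
BK 10.7: (-9,5) -> (-3.489,14.172) [heading=239, draw]
REPEAT 5 [
  -- iteration 1/5 --
  LT 64: heading 239 -> 303
  RT 45: heading 303 -> 258
  FD 10.1: (-3.489,14.172) -> (-5.589,4.292) [heading=258, draw]
  BK 7.5: (-5.589,4.292) -> (-4.03,11.629) [heading=258, draw]
  -- iteration 2/5 --
  LT 64: heading 258 -> 322
  RT 45: heading 322 -> 277
  FD 10.1: (-4.03,11.629) -> (-2.799,1.604) [heading=277, draw]
  BK 7.5: (-2.799,1.604) -> (-3.713,9.048) [heading=277, draw]
  -- iteration 3/5 --
  LT 64: heading 277 -> 341
  RT 45: heading 341 -> 296
  FD 10.1: (-3.713,9.048) -> (0.715,-0.03) [heading=296, draw]
  BK 7.5: (0.715,-0.03) -> (-2.573,6.711) [heading=296, draw]
  -- iteration 4/5 --
  LT 64: heading 296 -> 0
  RT 45: heading 0 -> 315
  FD 10.1: (-2.573,6.711) -> (4.569,-0.431) [heading=315, draw]
  BK 7.5: (4.569,-0.431) -> (-0.735,4.873) [heading=315, draw]
  -- iteration 5/5 --
  LT 64: heading 315 -> 19
  RT 45: heading 19 -> 334
  FD 10.1: (-0.735,4.873) -> (8.343,0.445) [heading=334, draw]
  BK 7.5: (8.343,0.445) -> (1.602,3.733) [heading=334, draw]
]
LT 135: heading 334 -> 109
RT 180: heading 109 -> 289
LT 180: heading 289 -> 109
PD: pen down
Final: pos=(1.602,3.733), heading=109, 11 segment(s) drawn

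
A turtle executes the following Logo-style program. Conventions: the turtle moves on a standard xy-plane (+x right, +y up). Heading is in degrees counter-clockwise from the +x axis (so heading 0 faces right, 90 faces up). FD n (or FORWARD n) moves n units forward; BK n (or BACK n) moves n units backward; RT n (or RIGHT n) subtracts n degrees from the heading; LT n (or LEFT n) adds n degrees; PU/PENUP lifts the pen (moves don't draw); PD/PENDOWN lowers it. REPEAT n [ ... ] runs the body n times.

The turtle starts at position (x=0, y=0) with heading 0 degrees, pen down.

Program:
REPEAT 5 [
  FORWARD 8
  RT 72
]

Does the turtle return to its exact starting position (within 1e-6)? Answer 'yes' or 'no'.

Answer: yes

Derivation:
Executing turtle program step by step:
Start: pos=(0,0), heading=0, pen down
REPEAT 5 [
  -- iteration 1/5 --
  FD 8: (0,0) -> (8,0) [heading=0, draw]
  RT 72: heading 0 -> 288
  -- iteration 2/5 --
  FD 8: (8,0) -> (10.472,-7.608) [heading=288, draw]
  RT 72: heading 288 -> 216
  -- iteration 3/5 --
  FD 8: (10.472,-7.608) -> (4,-12.311) [heading=216, draw]
  RT 72: heading 216 -> 144
  -- iteration 4/5 --
  FD 8: (4,-12.311) -> (-2.472,-7.608) [heading=144, draw]
  RT 72: heading 144 -> 72
  -- iteration 5/5 --
  FD 8: (-2.472,-7.608) -> (0,0) [heading=72, draw]
  RT 72: heading 72 -> 0
]
Final: pos=(0,0), heading=0, 5 segment(s) drawn

Start position: (0, 0)
Final position: (0, 0)
Distance = 0; < 1e-6 -> CLOSED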